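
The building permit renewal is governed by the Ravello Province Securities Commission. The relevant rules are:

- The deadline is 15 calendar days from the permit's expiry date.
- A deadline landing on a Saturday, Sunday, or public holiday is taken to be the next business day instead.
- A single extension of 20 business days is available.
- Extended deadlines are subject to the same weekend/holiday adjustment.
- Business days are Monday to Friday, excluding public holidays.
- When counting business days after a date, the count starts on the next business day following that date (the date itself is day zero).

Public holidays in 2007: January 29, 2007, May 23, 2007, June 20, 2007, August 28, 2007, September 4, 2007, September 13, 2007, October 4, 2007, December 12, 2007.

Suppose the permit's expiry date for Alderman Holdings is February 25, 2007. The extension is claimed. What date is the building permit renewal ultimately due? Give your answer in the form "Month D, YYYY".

15 calendar days after February 25, 2007 is March 12, 2007.
March 12, 2007 is a Monday and not a listed holiday, so it stands.
The 20-business-day extension runs from March 12, 2007 to April 9, 2007.
April 9, 2007 is a Monday and not a listed holiday, so it stands.
The final due date is April 9, 2007.

April 9, 2007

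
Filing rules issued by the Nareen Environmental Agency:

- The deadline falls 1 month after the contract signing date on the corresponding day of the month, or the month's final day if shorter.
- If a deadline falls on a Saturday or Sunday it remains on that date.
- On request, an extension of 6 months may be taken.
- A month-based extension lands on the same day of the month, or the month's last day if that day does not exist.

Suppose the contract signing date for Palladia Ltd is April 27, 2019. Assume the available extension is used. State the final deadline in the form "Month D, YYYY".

November 27, 2019

1 month after April 27, 2019, on the same day of the month, is May 27, 2019.
May 27, 2019 is a Monday; no weekend or holiday adjustment applies.
The 6 months extension carries May 27, 2019 to November 27, 2019.
November 27, 2019 is a Wednesday; no weekend or holiday adjustment applies.
So the filing is due November 27, 2019.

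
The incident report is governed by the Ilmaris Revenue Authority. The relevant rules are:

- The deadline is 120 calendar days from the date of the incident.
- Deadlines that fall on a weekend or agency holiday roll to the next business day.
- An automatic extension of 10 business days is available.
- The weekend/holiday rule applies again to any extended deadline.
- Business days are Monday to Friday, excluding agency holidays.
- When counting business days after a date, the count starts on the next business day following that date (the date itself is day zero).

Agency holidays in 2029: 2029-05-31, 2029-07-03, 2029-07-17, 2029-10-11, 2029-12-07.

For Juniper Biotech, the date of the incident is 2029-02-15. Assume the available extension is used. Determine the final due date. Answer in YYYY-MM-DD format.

120 calendar days after 2029-02-15 is 2029-06-15.
2029-06-15 (Friday) is already a business day.
Applying the 10-business-day extension: 10 business days after 2029-06-15 is 2029-06-29.
2029-06-29 falls on a Friday, which is a business day, so no adjustment is needed.
The final due date is 2029-06-29.

2029-06-29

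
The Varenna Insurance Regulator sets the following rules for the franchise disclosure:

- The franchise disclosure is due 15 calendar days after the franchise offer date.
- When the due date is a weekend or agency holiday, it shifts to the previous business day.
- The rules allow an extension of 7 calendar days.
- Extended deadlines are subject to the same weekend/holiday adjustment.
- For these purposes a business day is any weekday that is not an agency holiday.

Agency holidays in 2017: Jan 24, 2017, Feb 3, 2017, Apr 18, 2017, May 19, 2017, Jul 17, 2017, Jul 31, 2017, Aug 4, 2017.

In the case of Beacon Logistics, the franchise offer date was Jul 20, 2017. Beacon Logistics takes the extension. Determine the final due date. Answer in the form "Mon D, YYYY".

Trigger date Jul 20, 2017 + 15 calendar days = Aug 4, 2017.
Aug 4, 2017 falls on a listed holiday. Rolling to the preceding business day gives Aug 3, 2017, a Thursday.
With the 7-day extension, Aug 3, 2017 becomes Aug 10, 2017.
Aug 10, 2017 is a Thursday and not a listed holiday, so it stands.
Final deadline: Aug 10, 2017.

Aug 10, 2017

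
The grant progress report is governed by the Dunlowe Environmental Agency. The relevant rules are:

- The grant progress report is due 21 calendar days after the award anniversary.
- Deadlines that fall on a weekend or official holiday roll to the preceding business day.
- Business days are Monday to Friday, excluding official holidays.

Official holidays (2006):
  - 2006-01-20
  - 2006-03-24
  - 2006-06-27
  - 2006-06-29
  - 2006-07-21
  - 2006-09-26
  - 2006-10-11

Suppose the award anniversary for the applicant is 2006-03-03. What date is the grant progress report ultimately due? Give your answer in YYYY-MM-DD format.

2006-03-23

21 calendar days after 2006-03-03 is 2006-03-24.
Because 2006-03-24 is a listed holiday, the deadline becomes 2006-03-23 (Thursday).
So the filing is due 2006-03-23.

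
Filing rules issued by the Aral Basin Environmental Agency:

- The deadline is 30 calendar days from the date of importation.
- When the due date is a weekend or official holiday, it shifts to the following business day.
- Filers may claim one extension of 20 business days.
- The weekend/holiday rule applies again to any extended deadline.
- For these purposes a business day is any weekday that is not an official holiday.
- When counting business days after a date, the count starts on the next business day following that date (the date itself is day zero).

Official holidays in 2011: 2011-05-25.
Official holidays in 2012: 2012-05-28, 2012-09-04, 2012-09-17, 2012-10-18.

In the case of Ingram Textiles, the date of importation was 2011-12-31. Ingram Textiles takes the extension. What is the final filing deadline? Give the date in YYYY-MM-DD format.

Adding 30 calendar days to 2011-12-31 gives 2012-01-30.
2012-01-30 falls on a Monday, which is a business day, so no adjustment is needed.
Counting 20 further business days from 2012-01-30 reaches 2012-02-27.
2012-02-27 falls on a Monday, which is a business day, so no adjustment is needed.
Final deadline: 2012-02-27.

2012-02-27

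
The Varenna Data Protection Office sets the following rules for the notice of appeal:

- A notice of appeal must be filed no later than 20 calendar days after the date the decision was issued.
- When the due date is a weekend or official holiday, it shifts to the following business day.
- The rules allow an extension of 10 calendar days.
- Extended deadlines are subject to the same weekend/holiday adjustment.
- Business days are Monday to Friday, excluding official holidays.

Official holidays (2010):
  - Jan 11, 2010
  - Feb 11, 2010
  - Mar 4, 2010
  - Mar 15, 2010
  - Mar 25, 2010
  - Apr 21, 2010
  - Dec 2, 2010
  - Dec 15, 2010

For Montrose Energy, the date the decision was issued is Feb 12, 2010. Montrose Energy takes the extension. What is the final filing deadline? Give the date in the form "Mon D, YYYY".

From Feb 12, 2010, 20 calendar days later is Mar 4, 2010.
Because Mar 4, 2010 is a listed holiday, the deadline becomes Mar 5, 2010 (Friday).
Add the 10 calendar-day extension to Mar 5, 2010: Mar 15, 2010.
Mar 15, 2010 falls on a listed holiday. Rolling to the next business day gives Mar 16, 2010, a Tuesday.
Final deadline: Mar 16, 2010.

Mar 16, 2010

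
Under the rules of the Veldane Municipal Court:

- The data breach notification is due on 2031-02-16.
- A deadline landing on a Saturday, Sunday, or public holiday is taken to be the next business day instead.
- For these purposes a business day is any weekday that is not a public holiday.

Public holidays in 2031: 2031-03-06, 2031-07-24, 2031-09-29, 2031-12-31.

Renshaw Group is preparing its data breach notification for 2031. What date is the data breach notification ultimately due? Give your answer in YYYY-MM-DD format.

2031-02-17

Start from the fixed due date, 2031-02-16.
2031-02-16 falls on a Sunday. Rolling to the next business day gives 2031-02-17, a Monday.
The final due date is 2031-02-17.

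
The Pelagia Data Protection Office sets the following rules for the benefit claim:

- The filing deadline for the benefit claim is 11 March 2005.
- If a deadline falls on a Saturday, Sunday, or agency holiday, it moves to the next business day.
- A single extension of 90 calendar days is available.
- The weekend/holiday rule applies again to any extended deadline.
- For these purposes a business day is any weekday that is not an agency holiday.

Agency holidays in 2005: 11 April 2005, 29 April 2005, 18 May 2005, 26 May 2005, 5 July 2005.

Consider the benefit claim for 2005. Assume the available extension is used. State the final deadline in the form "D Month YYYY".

The statutory due date is 11 March 2005.
11 March 2005 falls on a Friday, which is a business day, so no adjustment is needed.
The 90-calendar-day extension moves the deadline from 11 March 2005 to 9 June 2005.
9 June 2005 is a Thursday and not a listed holiday, so it stands.
So the filing is due 9 June 2005.

9 June 2005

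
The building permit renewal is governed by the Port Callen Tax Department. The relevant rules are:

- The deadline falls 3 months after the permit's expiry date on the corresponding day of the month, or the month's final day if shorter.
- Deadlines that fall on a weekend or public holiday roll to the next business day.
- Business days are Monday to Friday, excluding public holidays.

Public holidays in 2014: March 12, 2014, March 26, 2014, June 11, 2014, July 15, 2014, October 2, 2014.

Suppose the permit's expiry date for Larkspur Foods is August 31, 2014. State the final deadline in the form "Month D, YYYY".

3 months from August 31, 2014 is November 30, 2014 (day 31 does not exist in November, so the month's last day is used).
November 30, 2014 falls on a Sunday. Rolling to the next business day gives December 1, 2014, a Monday.
The final due date is December 1, 2014.

December 1, 2014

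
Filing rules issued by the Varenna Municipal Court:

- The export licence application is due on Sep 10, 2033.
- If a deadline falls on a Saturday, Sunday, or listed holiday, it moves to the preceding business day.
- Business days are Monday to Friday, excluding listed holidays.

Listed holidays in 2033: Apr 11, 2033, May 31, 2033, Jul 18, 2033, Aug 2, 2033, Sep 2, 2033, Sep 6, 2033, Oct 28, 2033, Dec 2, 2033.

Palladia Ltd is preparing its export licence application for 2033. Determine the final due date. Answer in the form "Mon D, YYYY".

Sep 9, 2033

The statutory due date is Sep 10, 2033.
Sep 10, 2033 falls on a Saturday. Rolling to the preceding business day gives Sep 9, 2033, a Friday.
So the filing is due Sep 9, 2033.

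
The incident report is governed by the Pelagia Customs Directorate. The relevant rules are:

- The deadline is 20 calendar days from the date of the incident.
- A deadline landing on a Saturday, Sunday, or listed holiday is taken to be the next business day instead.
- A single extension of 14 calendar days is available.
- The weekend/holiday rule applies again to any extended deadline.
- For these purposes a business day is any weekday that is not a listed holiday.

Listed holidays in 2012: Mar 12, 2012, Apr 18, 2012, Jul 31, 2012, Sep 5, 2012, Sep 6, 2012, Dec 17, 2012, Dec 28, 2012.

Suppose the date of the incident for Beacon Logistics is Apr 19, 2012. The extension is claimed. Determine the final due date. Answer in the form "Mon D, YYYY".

May 23, 2012

20 calendar days after Apr 19, 2012 is May 9, 2012.
May 9, 2012 is a Wednesday and not a listed holiday, so it stands.
Applying the 14-calendar-day extension: May 9, 2012 + 14 days = May 23, 2012.
Since May 23, 2012 is a Wednesday and not a holiday, the date is unchanged.
So the filing is due May 23, 2012.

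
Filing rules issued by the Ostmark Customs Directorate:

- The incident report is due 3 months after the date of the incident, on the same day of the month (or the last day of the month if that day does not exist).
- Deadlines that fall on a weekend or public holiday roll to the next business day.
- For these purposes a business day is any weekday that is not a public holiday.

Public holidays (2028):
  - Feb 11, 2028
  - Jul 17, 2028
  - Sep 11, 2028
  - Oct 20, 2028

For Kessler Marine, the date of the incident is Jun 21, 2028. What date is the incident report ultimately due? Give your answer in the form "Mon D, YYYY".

Sep 21, 2028

3 months from Jun 21, 2028 is Sep 21, 2028.
Since Sep 21, 2028 is a Thursday and not a holiday, the date is unchanged.
Final deadline: Sep 21, 2028.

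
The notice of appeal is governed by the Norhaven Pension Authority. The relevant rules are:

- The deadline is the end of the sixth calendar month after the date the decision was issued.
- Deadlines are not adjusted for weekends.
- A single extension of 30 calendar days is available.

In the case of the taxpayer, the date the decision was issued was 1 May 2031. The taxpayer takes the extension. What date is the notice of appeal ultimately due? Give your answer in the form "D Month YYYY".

6 months after 1 May 2031 falls in November 2031; the last day of that month is 30 November 2031.
30 November 2031 falls on a Sunday. The rules make no weekend/holiday allowance, so it remains 30 November 2031.
The 30-calendar-day extension moves the deadline from 30 November 2031 to 30 December 2031.
No adjustment is made for weekends or holidays, so 30 December 2031 stands.
So the filing is due 30 December 2031.

30 December 2031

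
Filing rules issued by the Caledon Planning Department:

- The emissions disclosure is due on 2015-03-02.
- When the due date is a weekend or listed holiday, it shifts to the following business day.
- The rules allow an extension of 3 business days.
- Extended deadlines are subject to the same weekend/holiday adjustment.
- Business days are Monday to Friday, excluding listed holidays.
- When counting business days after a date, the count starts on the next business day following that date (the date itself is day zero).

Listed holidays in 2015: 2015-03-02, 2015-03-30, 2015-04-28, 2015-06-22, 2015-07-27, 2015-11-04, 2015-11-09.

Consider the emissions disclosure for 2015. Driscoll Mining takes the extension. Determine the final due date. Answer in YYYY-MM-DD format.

Start from the fixed due date, 2015-03-02.
2015-03-02 is a listed holiday, so it moves to the next business day, 2015-03-03 (Tuesday).
Counting 3 further business days from 2015-03-03 reaches 2015-03-06.
2015-03-06 is a Friday and not a listed holiday, so it stands.
The final due date is 2015-03-06.

2015-03-06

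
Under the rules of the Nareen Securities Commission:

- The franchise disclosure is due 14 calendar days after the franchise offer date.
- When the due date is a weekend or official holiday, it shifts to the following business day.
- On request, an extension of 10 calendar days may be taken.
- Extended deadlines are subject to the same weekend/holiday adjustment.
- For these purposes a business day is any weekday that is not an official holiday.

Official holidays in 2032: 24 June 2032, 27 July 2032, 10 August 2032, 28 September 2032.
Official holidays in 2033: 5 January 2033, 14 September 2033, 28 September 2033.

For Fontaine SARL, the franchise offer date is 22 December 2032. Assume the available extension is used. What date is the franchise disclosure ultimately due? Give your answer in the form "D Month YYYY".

Trigger date 22 December 2032 + 14 calendar days = 5 January 2033.
5 January 2033 is a listed holiday, so it moves to the next business day, 6 January 2033 (Thursday).
With the 10-day extension, 6 January 2033 becomes 16 January 2033.
Because 16 January 2033 is a Sunday, the deadline becomes 17 January 2033 (Monday).
Deadline: 17 January 2033.

17 January 2033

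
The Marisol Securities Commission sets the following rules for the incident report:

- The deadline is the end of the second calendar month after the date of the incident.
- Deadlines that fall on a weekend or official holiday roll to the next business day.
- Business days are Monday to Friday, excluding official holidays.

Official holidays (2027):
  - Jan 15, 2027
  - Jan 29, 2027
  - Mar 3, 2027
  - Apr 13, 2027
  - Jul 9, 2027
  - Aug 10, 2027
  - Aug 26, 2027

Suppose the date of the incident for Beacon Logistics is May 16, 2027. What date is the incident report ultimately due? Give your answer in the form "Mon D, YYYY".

Aug 2, 2027

The second month after May 16, 2027 is July 2027, whose last day is Jul 31, 2027.
Jul 31, 2027 falls on a Saturday. Rolling to the next business day gives Aug 2, 2027, a Monday.
So the filing is due Aug 2, 2027.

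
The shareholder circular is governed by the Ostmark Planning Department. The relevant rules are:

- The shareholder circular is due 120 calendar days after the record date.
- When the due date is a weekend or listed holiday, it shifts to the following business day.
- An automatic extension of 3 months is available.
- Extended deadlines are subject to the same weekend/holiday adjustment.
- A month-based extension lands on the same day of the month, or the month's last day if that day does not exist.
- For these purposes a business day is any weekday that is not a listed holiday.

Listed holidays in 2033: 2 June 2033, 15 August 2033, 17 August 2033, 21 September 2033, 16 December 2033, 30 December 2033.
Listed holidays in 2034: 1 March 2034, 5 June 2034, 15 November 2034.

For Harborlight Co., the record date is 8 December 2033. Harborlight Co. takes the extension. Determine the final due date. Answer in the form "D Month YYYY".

From 8 December 2033, 120 calendar days later is 7 April 2034.
7 April 2034 is a Friday and not a listed holiday, so it stands.
Add 3 months to 7 April 2034: 7 July 2034.
7 July 2034 is a Friday and not a listed holiday, so it stands.
Deadline: 7 July 2034.

7 July 2034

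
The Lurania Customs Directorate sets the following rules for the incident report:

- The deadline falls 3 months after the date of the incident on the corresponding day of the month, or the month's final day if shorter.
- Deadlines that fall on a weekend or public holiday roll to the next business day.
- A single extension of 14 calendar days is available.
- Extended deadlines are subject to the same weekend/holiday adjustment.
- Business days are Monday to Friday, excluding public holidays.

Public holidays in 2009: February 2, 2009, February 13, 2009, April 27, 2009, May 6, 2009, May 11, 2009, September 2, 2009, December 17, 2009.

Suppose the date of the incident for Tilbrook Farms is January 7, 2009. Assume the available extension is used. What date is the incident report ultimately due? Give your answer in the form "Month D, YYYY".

3 months after January 7, 2009, on the same day of the month, is April 7, 2009.
April 7, 2009 is a Tuesday and not a listed holiday, so it stands.
The 14-calendar-day extension moves the deadline from April 7, 2009 to April 21, 2009.
April 21, 2009 (Tuesday) is already a business day.
Deadline: April 21, 2009.

April 21, 2009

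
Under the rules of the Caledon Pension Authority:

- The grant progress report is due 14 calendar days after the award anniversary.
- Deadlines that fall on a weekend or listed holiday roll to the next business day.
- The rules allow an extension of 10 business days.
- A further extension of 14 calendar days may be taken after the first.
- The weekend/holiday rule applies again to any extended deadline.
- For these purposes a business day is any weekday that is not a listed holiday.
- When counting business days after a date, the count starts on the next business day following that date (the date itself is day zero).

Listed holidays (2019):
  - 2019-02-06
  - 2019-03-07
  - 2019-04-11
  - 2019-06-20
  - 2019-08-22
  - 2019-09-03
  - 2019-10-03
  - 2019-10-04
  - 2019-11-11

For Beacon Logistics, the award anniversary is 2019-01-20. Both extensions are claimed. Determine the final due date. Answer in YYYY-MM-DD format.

From 2019-01-20, 14 calendar days later is 2019-02-03.
2019-02-03 is a Sunday, so it moves to the next business day, 2019-02-04 (Monday).
The 10-business-day extension runs from 2019-02-04 to 2019-02-19.
2019-02-19 falls on a Tuesday, which is a business day, so no adjustment is needed.
The 14-calendar-day extension moves the deadline from 2019-02-19 to 2019-03-05.
2019-03-05 falls on a Tuesday, which is a business day, so no adjustment is needed.
So the filing is due 2019-03-05.

2019-03-05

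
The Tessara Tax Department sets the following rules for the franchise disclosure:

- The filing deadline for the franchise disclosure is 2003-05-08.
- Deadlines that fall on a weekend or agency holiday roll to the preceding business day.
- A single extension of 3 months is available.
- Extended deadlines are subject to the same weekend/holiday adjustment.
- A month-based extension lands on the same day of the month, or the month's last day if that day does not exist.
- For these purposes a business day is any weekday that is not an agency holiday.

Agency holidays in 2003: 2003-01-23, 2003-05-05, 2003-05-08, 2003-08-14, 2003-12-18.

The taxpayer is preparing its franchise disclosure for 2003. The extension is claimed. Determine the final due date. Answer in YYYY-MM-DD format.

Start from the fixed due date, 2003-05-08.
2003-05-08 falls on a listed holiday. Rolling to the preceding business day gives 2003-05-07, a Wednesday.
The 3 months extension carries 2003-05-07 to 2003-08-07.
2003-08-07 falls on a Thursday, which is a business day, so no adjustment is needed.
The final due date is 2003-08-07.

2003-08-07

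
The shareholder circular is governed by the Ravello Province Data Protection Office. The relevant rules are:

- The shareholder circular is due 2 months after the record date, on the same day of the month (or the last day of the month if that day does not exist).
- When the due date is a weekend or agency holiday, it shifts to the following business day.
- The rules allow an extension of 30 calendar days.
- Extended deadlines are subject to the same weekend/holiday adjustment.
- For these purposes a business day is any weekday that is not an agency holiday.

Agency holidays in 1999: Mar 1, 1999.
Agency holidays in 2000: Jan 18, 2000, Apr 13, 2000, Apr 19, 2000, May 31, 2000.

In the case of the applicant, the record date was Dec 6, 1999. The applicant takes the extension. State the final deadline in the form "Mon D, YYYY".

2 months after Dec 6, 1999, on the same day of the month, is Feb 6, 2000.
Feb 6, 2000 falls on a Sunday. Rolling to the next business day gives Feb 7, 2000, a Monday.
Applying the 30-calendar-day extension: Feb 7, 2000 + 30 days = Mar 8, 2000.
Mar 8, 2000 is a Wednesday and not a listed holiday, so it stands.
So the filing is due Mar 8, 2000.

Mar 8, 2000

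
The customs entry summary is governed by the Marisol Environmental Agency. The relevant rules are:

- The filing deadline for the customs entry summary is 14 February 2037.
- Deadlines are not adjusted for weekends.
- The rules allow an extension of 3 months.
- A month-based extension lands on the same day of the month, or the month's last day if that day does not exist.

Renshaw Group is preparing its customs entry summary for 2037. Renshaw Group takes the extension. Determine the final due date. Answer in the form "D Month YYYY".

14 May 2037

Start from the fixed due date, 14 February 2037.
14 February 2037 is a Saturday; no weekend or holiday adjustment applies.
The 3 months extension carries 14 February 2037 to 14 May 2037.
14 May 2037 falls on a Thursday. The rules make no weekend/holiday allowance, so it remains 14 May 2037.
The final due date is 14 May 2037.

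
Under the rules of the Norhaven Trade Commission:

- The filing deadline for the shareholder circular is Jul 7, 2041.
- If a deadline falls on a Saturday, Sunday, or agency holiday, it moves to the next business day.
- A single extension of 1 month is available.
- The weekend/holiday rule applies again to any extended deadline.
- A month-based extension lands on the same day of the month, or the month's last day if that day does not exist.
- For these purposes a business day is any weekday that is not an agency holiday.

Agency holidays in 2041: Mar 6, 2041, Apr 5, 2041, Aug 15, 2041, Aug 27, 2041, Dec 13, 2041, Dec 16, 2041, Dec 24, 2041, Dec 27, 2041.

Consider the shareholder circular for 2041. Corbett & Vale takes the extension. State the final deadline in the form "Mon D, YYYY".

Start from the fixed due date, Jul 7, 2041.
Jul 7, 2041 is a Sunday, so it moves to the next business day, Jul 8, 2041 (Monday).
Applying the 1 month extension: 1 month after Jul 8, 2041 is Aug 8, 2041.
Aug 8, 2041 falls on a Thursday, which is a business day, so no adjustment is needed.
The final due date is Aug 8, 2041.

Aug 8, 2041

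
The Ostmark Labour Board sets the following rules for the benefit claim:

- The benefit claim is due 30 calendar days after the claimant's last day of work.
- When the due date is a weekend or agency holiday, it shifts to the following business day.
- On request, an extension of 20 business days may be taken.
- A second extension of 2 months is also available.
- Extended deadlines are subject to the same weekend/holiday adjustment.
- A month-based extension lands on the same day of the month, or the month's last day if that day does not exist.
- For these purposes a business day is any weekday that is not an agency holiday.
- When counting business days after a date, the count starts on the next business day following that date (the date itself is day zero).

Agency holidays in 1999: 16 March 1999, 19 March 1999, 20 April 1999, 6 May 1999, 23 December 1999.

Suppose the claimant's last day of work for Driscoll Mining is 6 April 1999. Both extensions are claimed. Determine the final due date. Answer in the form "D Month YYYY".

30 calendar days after 6 April 1999 is 6 May 1999.
6 May 1999 falls on a listed holiday. Rolling to the next business day gives 7 May 1999, a Friday.
The 20-business-day extension runs from 7 May 1999 to 4 June 1999.
4 June 1999 is a Friday and not a listed holiday, so it stands.
The 2 months extension carries 4 June 1999 to 4 August 1999.
4 August 1999 falls on a Wednesday, which is a business day, so no adjustment is needed.
The final due date is 4 August 1999.

4 August 1999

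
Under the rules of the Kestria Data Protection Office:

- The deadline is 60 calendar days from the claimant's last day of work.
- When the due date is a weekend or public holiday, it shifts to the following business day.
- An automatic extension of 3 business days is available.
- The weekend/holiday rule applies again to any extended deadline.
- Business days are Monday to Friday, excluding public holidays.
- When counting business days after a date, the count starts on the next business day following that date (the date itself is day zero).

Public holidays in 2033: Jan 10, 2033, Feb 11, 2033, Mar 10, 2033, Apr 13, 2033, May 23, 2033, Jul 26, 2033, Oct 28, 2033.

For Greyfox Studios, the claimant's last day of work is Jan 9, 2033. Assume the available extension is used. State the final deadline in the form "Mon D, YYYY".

60 calendar days after Jan 9, 2033 is Mar 10, 2033.
Mar 10, 2033 falls on a listed holiday. Rolling to the next business day gives Mar 11, 2033, a Friday.
Applying the 3-business-day extension: 3 business days after Mar 11, 2033 is Mar 16, 2033.
Since Mar 16, 2033 is a Wednesday and not a holiday, the date is unchanged.
So the filing is due Mar 16, 2033.

Mar 16, 2033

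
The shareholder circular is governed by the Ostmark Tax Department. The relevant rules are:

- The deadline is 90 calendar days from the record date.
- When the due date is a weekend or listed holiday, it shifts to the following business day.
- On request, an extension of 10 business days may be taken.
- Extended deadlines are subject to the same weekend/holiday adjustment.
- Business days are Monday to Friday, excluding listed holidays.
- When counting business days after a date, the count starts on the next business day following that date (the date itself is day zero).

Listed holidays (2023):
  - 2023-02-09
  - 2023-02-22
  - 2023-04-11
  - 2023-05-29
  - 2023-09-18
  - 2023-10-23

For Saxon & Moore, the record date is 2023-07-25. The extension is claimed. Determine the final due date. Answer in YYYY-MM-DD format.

90 calendar days after 2023-07-25 is 2023-10-23.
2023-10-23 is a listed holiday; the next business day is 2023-10-24 (Tuesday).
Applying the 10-business-day extension: 10 business days after 2023-10-24 is 2023-11-07.
2023-11-07 is a Tuesday and not a listed holiday, so it stands.
Final deadline: 2023-11-07.

2023-11-07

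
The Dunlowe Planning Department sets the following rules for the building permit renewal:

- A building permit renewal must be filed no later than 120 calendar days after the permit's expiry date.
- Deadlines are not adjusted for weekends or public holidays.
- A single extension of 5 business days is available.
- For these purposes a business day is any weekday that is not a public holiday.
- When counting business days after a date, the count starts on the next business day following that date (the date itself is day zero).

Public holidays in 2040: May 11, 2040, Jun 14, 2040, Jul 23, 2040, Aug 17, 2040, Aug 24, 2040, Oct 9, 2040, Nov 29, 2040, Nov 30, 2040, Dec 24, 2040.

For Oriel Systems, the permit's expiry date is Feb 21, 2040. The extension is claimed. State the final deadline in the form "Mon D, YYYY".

120 calendar days after Feb 21, 2040 is Jun 20, 2040.
Jun 20, 2040 is a Wednesday; no weekend or holiday adjustment applies.
Counting 5 further business days from Jun 20, 2040 reaches Jun 27, 2040.
No adjustment is made for weekends or holidays, so Jun 27, 2040 stands.
So the filing is due Jun 27, 2040.

Jun 27, 2040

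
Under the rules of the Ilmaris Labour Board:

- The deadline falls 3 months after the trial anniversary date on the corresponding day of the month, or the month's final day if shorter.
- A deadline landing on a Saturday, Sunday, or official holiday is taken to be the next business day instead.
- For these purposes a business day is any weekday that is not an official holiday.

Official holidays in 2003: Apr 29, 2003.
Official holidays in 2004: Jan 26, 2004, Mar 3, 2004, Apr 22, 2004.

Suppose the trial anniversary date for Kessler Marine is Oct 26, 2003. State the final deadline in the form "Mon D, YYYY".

Jan 27, 2004

3 months after Oct 26, 2003, on the same day of the month, is Jan 26, 2004.
Jan 26, 2004 is a listed holiday; the next business day is Jan 27, 2004 (Tuesday).
Final deadline: Jan 27, 2004.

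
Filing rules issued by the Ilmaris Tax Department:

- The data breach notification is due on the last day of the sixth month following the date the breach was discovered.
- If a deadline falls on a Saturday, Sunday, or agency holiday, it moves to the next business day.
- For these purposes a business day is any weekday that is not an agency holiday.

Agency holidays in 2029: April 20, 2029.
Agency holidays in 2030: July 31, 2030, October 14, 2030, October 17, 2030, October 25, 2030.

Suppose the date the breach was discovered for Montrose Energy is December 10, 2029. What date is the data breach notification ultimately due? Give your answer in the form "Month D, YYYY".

The sixth month after December 10, 2029 is June 2030, whose last day is June 30, 2030.
June 30, 2030 falls on a Sunday. Rolling to the next business day gives July 1, 2030, a Monday.
Deadline: July 1, 2030.

July 1, 2030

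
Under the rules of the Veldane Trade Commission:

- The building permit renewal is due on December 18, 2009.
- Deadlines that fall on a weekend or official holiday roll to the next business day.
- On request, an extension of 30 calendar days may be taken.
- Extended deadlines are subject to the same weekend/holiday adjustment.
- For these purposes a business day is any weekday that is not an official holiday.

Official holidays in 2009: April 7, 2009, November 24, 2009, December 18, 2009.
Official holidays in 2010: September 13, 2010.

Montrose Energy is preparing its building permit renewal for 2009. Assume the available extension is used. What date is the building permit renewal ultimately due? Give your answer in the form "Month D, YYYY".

Start from the fixed due date, December 18, 2009.
December 18, 2009 is a listed holiday; the next business day is December 21, 2009 (Monday).
Add the 30 calendar-day extension to December 21, 2009: January 20, 2010.
January 20, 2010 (Wednesday) is already a business day.
So the filing is due January 20, 2010.

January 20, 2010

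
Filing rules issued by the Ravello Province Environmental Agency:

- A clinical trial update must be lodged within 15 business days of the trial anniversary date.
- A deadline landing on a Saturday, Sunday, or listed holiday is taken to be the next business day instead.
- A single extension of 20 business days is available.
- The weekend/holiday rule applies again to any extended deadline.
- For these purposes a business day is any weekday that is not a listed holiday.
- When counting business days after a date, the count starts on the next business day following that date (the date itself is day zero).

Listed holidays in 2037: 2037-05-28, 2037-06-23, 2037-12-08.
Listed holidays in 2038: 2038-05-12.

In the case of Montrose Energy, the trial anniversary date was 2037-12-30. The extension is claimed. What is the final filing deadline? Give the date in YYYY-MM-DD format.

2038-02-17

Counting 15 business days after 2037-12-30 (skipping weekends and listed holidays) reaches 2038-01-20.
Since 2038-01-20 is a Wednesday and not a holiday, the date is unchanged.
Counting 20 further business days from 2038-01-20 reaches 2038-02-17.
2038-02-17 falls on a Wednesday, which is a business day, so no adjustment is needed.
Deadline: 2038-02-17.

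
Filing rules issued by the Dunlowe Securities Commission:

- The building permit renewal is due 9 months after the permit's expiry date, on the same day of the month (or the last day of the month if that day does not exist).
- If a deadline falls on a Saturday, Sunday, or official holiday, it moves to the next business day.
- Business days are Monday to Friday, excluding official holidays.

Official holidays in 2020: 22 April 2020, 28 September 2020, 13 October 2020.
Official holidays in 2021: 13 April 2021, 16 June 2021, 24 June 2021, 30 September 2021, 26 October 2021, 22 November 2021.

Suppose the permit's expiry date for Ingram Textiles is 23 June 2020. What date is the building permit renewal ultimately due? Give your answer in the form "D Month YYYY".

9 months from 23 June 2020 is 23 March 2021.
23 March 2021 falls on a Tuesday, which is a business day, so no adjustment is needed.
Deadline: 23 March 2021.

23 March 2021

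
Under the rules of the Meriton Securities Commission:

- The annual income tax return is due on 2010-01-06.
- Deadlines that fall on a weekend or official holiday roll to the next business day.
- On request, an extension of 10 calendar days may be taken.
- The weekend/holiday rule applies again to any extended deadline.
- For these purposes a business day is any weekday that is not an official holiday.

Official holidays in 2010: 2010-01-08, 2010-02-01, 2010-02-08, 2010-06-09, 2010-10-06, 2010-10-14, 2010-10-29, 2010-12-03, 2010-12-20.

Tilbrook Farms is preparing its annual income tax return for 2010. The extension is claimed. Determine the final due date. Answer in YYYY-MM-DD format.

The stated deadline is 2010-01-06.
Since 2010-01-06 is a Wednesday and not a holiday, the date is unchanged.
Add the 10 calendar-day extension to 2010-01-06: 2010-01-16.
2010-01-16 is a Saturday; the next business day is 2010-01-18 (Monday).
Final deadline: 2010-01-18.

2010-01-18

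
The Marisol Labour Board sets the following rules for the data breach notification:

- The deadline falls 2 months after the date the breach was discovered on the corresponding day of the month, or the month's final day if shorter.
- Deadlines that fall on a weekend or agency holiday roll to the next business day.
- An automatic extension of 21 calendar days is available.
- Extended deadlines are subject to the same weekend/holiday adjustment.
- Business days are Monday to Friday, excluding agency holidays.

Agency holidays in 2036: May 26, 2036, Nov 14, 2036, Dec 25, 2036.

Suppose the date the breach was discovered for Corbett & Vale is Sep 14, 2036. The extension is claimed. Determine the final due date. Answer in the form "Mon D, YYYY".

2 months after Sep 14, 2036, on the same day of the month, is Nov 14, 2036.
Nov 14, 2036 falls on a listed holiday. Rolling to the next business day gives Nov 17, 2036, a Monday.
Applying the 21-calendar-day extension: Nov 17, 2036 + 21 days = Dec 8, 2036.
Dec 8, 2036 is a Monday and not a listed holiday, so it stands.
The final due date is Dec 8, 2036.

Dec 8, 2036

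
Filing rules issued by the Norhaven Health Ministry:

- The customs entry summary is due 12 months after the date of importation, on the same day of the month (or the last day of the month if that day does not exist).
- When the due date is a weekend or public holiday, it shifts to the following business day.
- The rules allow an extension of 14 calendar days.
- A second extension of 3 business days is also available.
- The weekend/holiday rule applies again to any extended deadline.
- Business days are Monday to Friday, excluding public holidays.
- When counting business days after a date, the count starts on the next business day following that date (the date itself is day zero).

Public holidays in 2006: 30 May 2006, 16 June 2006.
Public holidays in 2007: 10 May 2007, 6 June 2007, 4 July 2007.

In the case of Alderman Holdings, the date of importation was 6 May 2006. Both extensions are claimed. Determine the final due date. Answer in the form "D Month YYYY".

Moving 12 months forward from 6 May 2006 on the corresponding day gives 6 May 2007.
Because 6 May 2007 is a Sunday, the deadline becomes 7 May 2007 (Monday).
Add the 14 calendar-day extension to 7 May 2007: 21 May 2007.
21 May 2007 (Monday) is already a business day.
Applying the 3-business-day extension: 3 business days after 21 May 2007 is 24 May 2007.
24 May 2007 falls on a Thursday, which is a business day, so no adjustment is needed.
Deadline: 24 May 2007.

24 May 2007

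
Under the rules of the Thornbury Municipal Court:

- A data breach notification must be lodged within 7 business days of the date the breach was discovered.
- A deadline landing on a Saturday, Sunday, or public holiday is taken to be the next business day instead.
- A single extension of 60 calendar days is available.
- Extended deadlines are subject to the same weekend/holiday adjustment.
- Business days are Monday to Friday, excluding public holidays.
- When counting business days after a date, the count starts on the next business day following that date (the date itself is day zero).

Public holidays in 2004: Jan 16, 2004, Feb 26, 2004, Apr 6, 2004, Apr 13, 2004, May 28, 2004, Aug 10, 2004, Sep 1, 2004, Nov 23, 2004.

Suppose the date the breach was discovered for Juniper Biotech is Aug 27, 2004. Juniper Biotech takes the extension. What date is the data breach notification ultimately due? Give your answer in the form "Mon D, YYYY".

Counting 7 business days after Aug 27, 2004 (skipping weekends and listed holidays) reaches Sep 8, 2004.
Sep 8, 2004 falls on a Wednesday, which is a business day, so no adjustment is needed.
Applying the 60-calendar-day extension: Sep 8, 2004 + 60 days = Nov 7, 2004.
Nov 7, 2004 falls on a Sunday. Rolling to the next business day gives Nov 8, 2004, a Monday.
The final due date is Nov 8, 2004.

Nov 8, 2004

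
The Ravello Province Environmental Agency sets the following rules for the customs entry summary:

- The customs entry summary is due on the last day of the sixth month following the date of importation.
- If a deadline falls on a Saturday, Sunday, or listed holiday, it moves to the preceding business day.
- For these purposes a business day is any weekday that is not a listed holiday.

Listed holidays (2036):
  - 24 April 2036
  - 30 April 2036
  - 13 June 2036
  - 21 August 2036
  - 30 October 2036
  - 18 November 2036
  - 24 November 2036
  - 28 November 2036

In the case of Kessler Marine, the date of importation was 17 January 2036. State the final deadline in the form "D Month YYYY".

The sixth month after 17 January 2036 is July 2036, whose last day is 31 July 2036.
31 July 2036 is a Thursday and not a listed holiday, so it stands.
The final due date is 31 July 2036.

31 July 2036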